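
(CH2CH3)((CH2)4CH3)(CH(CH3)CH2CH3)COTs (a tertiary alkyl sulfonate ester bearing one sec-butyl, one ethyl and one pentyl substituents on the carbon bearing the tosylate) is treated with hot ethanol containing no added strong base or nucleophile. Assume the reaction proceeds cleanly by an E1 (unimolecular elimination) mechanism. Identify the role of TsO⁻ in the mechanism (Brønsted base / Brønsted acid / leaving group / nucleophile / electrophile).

leaving group

Step 1: The C–O bond breaks with both electrons going to the tosylate; TsO⁻ leaves and a tertiary carbocation remains.
TsO⁻ departs with both electrons of the breaking σ-bond — that is the definition of a leaving group.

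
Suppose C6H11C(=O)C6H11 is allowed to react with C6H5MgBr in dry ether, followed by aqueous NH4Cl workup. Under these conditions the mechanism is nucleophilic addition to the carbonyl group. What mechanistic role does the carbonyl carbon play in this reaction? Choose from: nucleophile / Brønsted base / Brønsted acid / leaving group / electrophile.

Step 1: Nucleophilic addition: the carbanion-like carbon of C6H5MgBr adds to the carbonyl carbon, pushing the π(C=O) electron pair onto oxygen and giving a tetrahedral alkoxide.
The carbonyl carbon accepts an electron pair into an empty or π* orbital — it is the electrophile.

electrophile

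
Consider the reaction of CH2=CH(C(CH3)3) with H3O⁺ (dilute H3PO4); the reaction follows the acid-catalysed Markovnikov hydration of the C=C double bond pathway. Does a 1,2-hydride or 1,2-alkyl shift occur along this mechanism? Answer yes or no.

The first-formed carbocation is secondary.
The adjacent tert-butyl carbon has no hydrogen but bears methyl groups; migration of one methyl with its bonding pair (a 1,2-methyl shift) places the charge on a tertiary centre.
Tertiary is more stable than secondary, so the shift occurs.

yes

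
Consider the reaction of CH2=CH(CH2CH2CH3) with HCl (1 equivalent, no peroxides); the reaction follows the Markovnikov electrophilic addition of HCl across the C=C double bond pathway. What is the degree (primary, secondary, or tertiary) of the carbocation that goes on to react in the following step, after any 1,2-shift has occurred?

Step 1: Protonation of the alkene by HCl: the π bond acts as the nucleophile and picks up H⁺, giving the more stable (Markovnikov) secondary carbocation. The H–Cl bond breaks heterolytically, releasing Cl⁻.
No single 1,2-shift to an adjacent carbon would give a more-substituted cation, so no rearrangement occurs.

secondary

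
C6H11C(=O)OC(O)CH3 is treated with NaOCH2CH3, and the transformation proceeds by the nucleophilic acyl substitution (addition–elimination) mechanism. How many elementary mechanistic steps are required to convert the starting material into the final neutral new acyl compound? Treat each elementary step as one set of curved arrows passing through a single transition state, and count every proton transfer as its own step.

2

Step 1: CH3CH2O⁻ adds to the carbonyl carbon; the C=O π electrons shift onto oxygen and a tetrahedral alkoxide intermediate forms.
Step 2: An oxygen lone pair re-forms the C=O π bond as the C–O σ-bond breaks; CH3CO2⁻ is expelled.
Total: 2 elementary steps.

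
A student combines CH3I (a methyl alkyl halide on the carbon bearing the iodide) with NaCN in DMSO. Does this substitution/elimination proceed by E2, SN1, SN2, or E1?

Conditions: a methyl substrate with a strong nucleophile in the polar aprotic solvent DMSO.
These conditions are the textbook signature of the SN2 pathway.
An unhindered substrate with a strong nucleophile in a polar aprotic solvent favours one-step backside displacement.

SN2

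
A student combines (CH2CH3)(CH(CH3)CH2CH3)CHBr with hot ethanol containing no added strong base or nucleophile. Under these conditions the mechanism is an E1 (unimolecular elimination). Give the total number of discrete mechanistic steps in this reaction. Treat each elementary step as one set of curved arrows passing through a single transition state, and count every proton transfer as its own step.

Step 1: The C–Br bond breaks with both electrons going to the bromide; Br⁻ leaves and a secondary carbocation remains.
Step 2: A 1,2-hydride shift from the adjacent sec-butyl carbon moves the positive charge from the secondary centre to an adjacent carbon, generating a more stable tertiary carbocation.
Step 3: An ethanol molecule (solvent) deprotonates a β-carbon; as the C–H bond breaks, those electrons form the new alkene π bond.
Total: 3 elementary steps.

3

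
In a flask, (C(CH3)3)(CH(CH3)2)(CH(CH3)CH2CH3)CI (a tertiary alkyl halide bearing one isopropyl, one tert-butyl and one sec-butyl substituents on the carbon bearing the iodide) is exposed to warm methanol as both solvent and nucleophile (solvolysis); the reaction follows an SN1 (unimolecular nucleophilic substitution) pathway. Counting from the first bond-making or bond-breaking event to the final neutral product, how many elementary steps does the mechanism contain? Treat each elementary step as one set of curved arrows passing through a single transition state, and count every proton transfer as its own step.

Step 1: Rate-determining heterolysis of the C–I bond gives I⁻ and a tertiary carbocation.
(No 1,2-shift: no single shift to an adjacent carbon would give a more stable cation.)
Step 2: A lone pair on the oxygen of CH3OH attacks the carbocation, forming a new C–O σ-bond and an oxonium ion.
Step 3: A second solvent molecule removes the proton on oxygen, giving the neutral ether product.
Total: 3 elementary steps.

3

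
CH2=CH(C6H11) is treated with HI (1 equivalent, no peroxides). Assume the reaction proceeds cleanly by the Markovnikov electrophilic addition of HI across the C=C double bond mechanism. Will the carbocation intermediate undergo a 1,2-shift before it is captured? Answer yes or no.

The first-formed carbocation is secondary.
The adjacent cyclohexyl carbon already bears 2 other carbon substituents and has a hydrogen to migrate; after a 1,2-hydride shift from that carbon the positive charge sits on a tertiary centre.
Tertiary is more stable than secondary, so the shift occurs.

yes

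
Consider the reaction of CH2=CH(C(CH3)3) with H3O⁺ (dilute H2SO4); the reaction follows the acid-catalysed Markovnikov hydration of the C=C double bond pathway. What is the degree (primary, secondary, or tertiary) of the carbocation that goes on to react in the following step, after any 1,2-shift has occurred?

Step 1: The π electrons of the C=C bond attack a proton of H3O⁺; Markovnikov addition places the new C–H on the less-substituted alkene carbon, so the positive charge ends up on the more-substituted carbon — a secondary carbocation. H2O is released.
Step 2: Carbocation rearrangement: a 1,2-methyl shift from the adjacent tert-butyl carbon converts the initially-formed secondary cation into the more stable tertiary cation.
The cation rearranges from secondary to tertiary via a 1,2-methyl shift from the adjacent tert-butyl carbon; the tertiary cation is what reacts next.

tertiary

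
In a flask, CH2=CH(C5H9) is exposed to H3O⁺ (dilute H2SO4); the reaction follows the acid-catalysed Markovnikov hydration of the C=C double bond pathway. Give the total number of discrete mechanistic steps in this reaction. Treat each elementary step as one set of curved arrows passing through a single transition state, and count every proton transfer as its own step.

4

Step 1: Protonation of the alkene by H3O⁺: the π bond acts as the nucleophile and picks up H⁺, giving the more stable (Markovnikov) secondary carbocation. H2O is released.
Step 2: Carbocation rearrangement: a 1,2-hydride shift from the adjacent cyclopentyl carbon converts the initially-formed secondary cation into the more stable tertiary cation.
Step 3: Nucleophilic capture of the cation by H2O produces the protonated alcohol (an oxonium ion).
Step 4: Deprotonation of the oxonium ion by a water molecule delivers the neutral alcohol and regenerates the acid catalyst.
Total: 4 elementary steps.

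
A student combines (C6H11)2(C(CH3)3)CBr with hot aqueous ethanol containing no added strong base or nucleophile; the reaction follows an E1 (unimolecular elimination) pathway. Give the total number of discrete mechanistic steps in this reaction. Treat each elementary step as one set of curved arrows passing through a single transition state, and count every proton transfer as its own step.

Step 1: Ionisation: the C–Br σ-bond cleaves heterolytically; both bonding electrons depart with Br⁻, leaving a tertiary carbocation at the α-carbon.
(No 1,2-shift: no single shift to an adjacent carbon would give a more stable cation.)
Step 2: A water (or ethanol) molecule (solvent) deprotonates a β-carbon; as the C–H bond breaks, those electrons form the new alkene π bond.
Total: 2 elementary steps.

2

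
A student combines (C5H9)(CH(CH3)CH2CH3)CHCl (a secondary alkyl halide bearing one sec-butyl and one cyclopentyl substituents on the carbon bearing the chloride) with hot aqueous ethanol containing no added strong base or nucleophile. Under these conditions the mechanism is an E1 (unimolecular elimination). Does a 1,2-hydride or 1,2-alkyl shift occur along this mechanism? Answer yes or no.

yes

The first-formed carbocation is secondary.
The adjacent sec-butyl carbon already bears 2 other carbon substituents and has a hydrogen to migrate; after a 1,2-hydride shift from that carbon the positive charge sits on a tertiary centre.
Tertiary is more stable than secondary, so the shift occurs.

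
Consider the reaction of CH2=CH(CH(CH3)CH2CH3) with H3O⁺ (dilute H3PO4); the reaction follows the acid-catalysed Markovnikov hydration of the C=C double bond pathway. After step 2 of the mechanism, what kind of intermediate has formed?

tertiary carbocation

Step 1: The π electrons of the C=C bond attack a proton of H3O⁺; Markovnikov addition places the new C–H on the less-substituted alkene carbon, so the positive charge ends up on the more-substituted carbon — a secondary carbocation. H2O is released.
Step 2: A hydride (H with its bonding pair) migrates from the adjacent sec-butyl carbon to the cationic centre — a 1,2-hydride shift — upgrading the secondary cation to a tertiary one.
After step 2 the species present is a tertiary carbocation.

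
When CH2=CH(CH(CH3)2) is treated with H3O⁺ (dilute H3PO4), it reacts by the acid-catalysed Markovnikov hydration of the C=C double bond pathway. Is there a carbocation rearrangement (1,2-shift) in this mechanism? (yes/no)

yes

The first-formed carbocation is secondary.
The adjacent isopropyl carbon already bears 2 other carbon substituents and has a hydrogen to migrate; after a 1,2-hydride shift from that carbon the positive charge sits on a tertiary centre.
Tertiary is more stable than secondary, so the shift occurs.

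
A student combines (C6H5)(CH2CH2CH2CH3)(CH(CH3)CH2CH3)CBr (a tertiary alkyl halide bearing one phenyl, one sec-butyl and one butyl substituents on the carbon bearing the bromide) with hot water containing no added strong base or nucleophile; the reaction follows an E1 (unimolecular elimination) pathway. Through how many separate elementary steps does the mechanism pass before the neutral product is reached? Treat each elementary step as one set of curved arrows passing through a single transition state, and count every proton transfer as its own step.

Step 1: Rate-determining heterolysis of the C–Br bond gives Br⁻ and a tertiary carbocation.
(No 1,2-shift: no single shift to an adjacent carbon would give a more stable cation.)
Step 2: Loss of a β-proton to a water molecule of the solvent: the C–H bonding pair collapses toward the cationic carbon to form the C=C π bond, yielding the alkene.
Total: 2 elementary steps.

2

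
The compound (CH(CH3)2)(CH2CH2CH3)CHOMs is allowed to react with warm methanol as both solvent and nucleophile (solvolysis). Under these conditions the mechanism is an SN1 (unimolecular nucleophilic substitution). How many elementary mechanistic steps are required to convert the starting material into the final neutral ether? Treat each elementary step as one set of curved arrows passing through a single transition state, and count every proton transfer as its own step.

4

Step 1: Ionisation: the C–O σ-bond cleaves heterolytically; both bonding electrons depart with MsO⁻, leaving a secondary carbocation at the α-carbon.
Step 2: A hydride (H with its bonding pair) migrates from the adjacent isopropyl carbon to the cationic centre — a 1,2-hydride shift — upgrading the secondary cation to a tertiary one.
Step 3: CH3OH donates an oxygen lone pair into the empty p orbital of the cation, giving a protonated ether (an oxonium ion).
Step 4: Proton transfer from the O–H of the oxonium ion to a solvent molecule delivers the neutral ether.
Total: 4 elementary steps.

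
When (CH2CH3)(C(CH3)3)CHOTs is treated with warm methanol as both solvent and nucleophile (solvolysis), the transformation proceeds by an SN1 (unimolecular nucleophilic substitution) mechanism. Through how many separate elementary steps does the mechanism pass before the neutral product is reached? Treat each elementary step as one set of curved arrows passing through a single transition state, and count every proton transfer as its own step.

4

Step 1: The C–O bond breaks with both electrons going to the tosylate; TsO⁻ leaves and a secondary carbocation remains.
Step 2: Carbocation rearrangement: a 1,2-methyl shift from the adjacent tert-butyl carbon converts the initially-formed secondary cation into the more stable tertiary cation.
Step 3: CH3OH donates an oxygen lone pair into the empty p orbital of the cation, giving a protonated ether (an oxonium ion).
Step 4: A second solvent molecule removes the proton on oxygen, giving the neutral ether product.
Total: 4 elementary steps.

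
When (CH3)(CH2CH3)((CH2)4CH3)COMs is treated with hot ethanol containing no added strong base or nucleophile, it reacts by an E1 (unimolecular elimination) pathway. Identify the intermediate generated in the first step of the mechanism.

Step 1: Rate-determining heterolysis of the C–O bond gives MsO⁻ and a tertiary carbocation.
After step 1 the species present is a tertiary carbocation.

tertiary carbocation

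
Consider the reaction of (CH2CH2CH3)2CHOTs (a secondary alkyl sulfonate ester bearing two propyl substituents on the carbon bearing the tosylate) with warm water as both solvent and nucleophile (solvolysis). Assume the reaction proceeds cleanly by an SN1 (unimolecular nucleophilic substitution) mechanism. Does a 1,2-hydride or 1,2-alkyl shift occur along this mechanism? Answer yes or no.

The first-formed carbocation is secondary.
No single 1,2-shift to an adjacent carbon would produce a more-substituted cation than the one already present, so no rearrangement occurs.

no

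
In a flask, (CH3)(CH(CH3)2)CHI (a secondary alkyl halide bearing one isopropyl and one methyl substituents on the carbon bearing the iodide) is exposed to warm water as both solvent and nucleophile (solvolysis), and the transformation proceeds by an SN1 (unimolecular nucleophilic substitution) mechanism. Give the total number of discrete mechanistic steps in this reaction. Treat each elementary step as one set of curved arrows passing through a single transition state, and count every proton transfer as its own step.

Step 1: Unassisted departure of I⁻ (taking the C–I bonding pair) generates a secondary carbocation.
Step 2: A 1,2-hydride shift from the adjacent isopropyl carbon moves the positive charge from the secondary centre to an adjacent carbon, generating a more stable tertiary carbocation.
Step 3: H2O donates an oxygen lone pair into the empty p orbital of the cation, giving a protonated alcohol (an oxonium ion).
Step 4: Proton transfer from the O–H of the oxonium ion to a solvent molecule delivers the neutral alcohol.
Total: 4 elementary steps.

4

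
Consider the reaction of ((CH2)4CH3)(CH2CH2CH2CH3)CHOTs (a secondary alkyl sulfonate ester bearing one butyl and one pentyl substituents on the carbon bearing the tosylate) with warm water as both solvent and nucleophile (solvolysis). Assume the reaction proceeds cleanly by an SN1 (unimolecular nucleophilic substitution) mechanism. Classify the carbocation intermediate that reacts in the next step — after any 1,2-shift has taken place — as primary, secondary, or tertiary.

Step 1: Rate-determining heterolysis of the C–O bond gives TsO⁻ and a secondary carbocation.
No single 1,2-shift to an adjacent carbon would give a more-substituted cation, so no rearrangement occurs.

secondary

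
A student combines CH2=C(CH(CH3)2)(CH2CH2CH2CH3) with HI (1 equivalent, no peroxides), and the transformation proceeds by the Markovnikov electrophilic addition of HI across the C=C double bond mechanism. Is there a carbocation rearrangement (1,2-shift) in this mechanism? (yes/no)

The first-formed carbocation is tertiary.
No single 1,2-shift to an adjacent carbon would produce a more-substituted cation than the one already present, so no rearrangement occurs.

no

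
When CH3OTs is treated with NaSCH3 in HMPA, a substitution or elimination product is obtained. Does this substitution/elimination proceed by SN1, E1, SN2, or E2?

SN2

Conditions: a methyl substrate with a strong nucleophile in the polar aprotic solvent HMPA.
These conditions are the textbook signature of the SN2 pathway.
An unhindered substrate with a strong nucleophile in a polar aprotic solvent favours one-step backside displacement.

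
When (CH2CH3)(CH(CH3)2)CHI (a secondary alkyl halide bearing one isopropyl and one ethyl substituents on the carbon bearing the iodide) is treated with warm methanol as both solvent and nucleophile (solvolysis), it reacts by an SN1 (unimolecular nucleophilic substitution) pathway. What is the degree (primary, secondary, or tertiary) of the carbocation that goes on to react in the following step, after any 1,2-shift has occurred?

tertiary

Step 1: Ionisation: the C–I σ-bond cleaves heterolytically; both bonding electrons depart with I⁻, leaving a secondary carbocation at the α-carbon.
Step 2: Carbocation rearrangement: a 1,2-hydride shift from the adjacent isopropyl carbon converts the initially-formed secondary cation into the more stable tertiary cation.
The cation rearranges from secondary to tertiary via a 1,2-hydride shift from the adjacent isopropyl carbon; the tertiary cation is what reacts next.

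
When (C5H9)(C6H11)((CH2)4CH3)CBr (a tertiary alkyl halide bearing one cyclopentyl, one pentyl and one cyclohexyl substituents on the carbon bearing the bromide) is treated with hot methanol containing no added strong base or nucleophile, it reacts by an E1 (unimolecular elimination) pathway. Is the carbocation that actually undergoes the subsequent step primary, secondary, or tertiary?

tertiary

Step 1: Rate-determining heterolysis of the C–Br bond gives Br⁻ and a tertiary carbocation.
No single 1,2-shift to an adjacent carbon would give a more-substituted cation, so no rearrangement occurs.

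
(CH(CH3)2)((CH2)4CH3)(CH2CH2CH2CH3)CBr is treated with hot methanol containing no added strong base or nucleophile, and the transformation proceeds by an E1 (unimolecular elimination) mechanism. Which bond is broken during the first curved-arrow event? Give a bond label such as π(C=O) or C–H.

Step 1: The C–Br bond breaks with both electrons going to the bromide; Br⁻ leaves and a tertiary carbocation remains.
The bond broken in this step is the C–Br bond.

C–Br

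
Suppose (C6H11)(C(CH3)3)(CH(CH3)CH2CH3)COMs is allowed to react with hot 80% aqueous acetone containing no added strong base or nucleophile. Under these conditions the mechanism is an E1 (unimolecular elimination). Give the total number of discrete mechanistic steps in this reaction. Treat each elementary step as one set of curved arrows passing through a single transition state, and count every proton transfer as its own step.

2

Step 1: Ionisation: the C–O σ-bond cleaves heterolytically; both bonding electrons depart with MsO⁻, leaving a tertiary carbocation at the α-carbon.
(No 1,2-shift: no single shift to an adjacent carbon would give a more stable cation.)
Step 2: Loss of a β-proton to a water molecule of the solvent: the C–H bonding pair collapses toward the cationic carbon to form the C=C π bond, yielding the alkene.
Total: 2 elementary steps.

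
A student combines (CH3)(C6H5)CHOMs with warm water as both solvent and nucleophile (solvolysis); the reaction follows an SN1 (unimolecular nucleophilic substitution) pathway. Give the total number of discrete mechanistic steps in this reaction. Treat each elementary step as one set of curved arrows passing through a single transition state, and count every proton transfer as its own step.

3

Step 1: Rate-determining heterolysis of the C–O bond gives MsO⁻ and a secondary carbocation.
(No 1,2-shift: no single shift to an adjacent carbon would give a more stable cation.)
Step 2: Nucleophilic capture: the oxygen of H2O bonds to the cationic carbon, producing an oxonium-ion intermediate.
Step 3: Deprotonation of the oxonium oxygen by solvent water yields the neutral alcohol.
Total: 3 elementary steps.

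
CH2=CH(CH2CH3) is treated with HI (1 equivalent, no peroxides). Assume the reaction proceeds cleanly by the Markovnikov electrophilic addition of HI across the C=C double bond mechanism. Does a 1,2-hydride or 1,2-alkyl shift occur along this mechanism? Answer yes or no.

The first-formed carbocation is secondary.
No single 1,2-shift to an adjacent carbon would produce a more-substituted cation than the one already present, so no rearrangement occurs.

no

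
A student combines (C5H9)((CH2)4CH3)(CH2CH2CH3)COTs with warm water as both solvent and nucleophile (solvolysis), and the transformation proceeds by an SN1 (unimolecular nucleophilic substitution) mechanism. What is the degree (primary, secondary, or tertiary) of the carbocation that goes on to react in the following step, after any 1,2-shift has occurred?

tertiary

Step 1: Unassisted departure of TsO⁻ (taking the C–O bonding pair) generates a tertiary carbocation.
No single 1,2-shift to an adjacent carbon would give a more-substituted cation, so no rearrangement occurs.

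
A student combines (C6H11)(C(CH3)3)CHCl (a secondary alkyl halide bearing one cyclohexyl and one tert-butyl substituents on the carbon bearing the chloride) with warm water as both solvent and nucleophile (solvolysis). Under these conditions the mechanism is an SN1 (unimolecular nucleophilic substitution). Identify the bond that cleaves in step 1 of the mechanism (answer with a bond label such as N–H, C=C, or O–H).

Step 1: Unassisted departure of Cl⁻ (taking the C–Cl bonding pair) generates a secondary carbocation.
The bond broken in this step is the C–Cl bond.

C–Cl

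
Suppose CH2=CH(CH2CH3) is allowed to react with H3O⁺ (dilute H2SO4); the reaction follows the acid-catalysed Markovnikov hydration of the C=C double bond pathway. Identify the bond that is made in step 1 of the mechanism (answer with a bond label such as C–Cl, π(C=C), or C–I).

C–H

Step 1: Protonation of the alkene by H3O⁺: the π bond acts as the nucleophile and picks up H⁺, giving the more stable (Markovnikov) secondary carbocation. H2O is released.
The bond formed in this step is the C–H bond.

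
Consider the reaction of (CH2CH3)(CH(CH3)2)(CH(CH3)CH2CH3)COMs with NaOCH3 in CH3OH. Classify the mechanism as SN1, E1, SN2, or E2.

Conditions: a strong base with a tertiary substrate bearing a β-hydrogen.
These conditions are the textbook signature of the E2 pathway.
A strong (often hindered) base removes a β-H in concert with loss of the leaving group — bimolecular elimination.

E2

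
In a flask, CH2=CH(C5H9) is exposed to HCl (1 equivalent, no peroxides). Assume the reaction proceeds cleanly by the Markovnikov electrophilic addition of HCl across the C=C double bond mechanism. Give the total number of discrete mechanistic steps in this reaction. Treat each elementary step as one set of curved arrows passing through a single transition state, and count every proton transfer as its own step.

3

Step 1: Electrophilic addition begins with the π(C=C) electrons forming a bond to the proton of HCl. Following Markovnikov's rule, the resulting cation is secondary. The H–Cl bond breaks heterolytically, releasing Cl⁻.
Step 2: Carbocation rearrangement: a 1,2-hydride shift from the adjacent cyclopentyl carbon converts the initially-formed secondary cation into the more stable tertiary cation.
Step 3: Cl⁻ captures the cation: a lone pair on Cl⁻ fills the empty p orbital, producing the alkyl halide product.
Total: 3 elementary steps.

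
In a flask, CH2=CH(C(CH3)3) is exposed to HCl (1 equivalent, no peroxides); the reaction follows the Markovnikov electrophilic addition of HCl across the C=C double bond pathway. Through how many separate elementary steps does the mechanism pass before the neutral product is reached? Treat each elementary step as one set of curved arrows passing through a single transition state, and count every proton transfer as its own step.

Step 1: The π electrons of the C=C bond attack a proton of HCl; Markovnikov addition places the new C–H on the less-substituted alkene carbon, so the positive charge ends up on the more-substituted carbon — a secondary carbocation. The H–Cl bond breaks heterolytically, releasing Cl⁻.
Step 2: A 1,2-methyl shift from the adjacent tert-butyl carbon moves the positive charge from the secondary centre to an adjacent carbon, generating a more stable tertiary carbocation.
Step 3: Nucleophilic attack by Cl⁻ on the carbocation completes the addition, giving R–Cl.
Total: 3 elementary steps.

3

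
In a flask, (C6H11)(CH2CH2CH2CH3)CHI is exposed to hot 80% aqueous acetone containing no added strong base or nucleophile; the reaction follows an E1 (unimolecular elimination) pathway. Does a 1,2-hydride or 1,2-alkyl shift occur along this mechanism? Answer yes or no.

yes

The first-formed carbocation is secondary.
The adjacent cyclohexyl carbon already bears 2 other carbon substituents and has a hydrogen to migrate; after a 1,2-hydride shift from that carbon the positive charge sits on a tertiary centre.
Tertiary is more stable than secondary, so the shift occurs.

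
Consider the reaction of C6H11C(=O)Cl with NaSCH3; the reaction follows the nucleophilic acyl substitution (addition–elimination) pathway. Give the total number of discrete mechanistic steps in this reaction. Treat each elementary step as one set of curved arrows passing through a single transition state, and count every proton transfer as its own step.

Step 1: A lone pair on the S of CH3S⁻ attacks the electrophilic acyl carbon; the π(C=O) electrons move onto oxygen, giving a tetrahedral intermediate.
Step 2: Collapse of the tetrahedral intermediate: the alkoxide oxygen pushes its lone pair back to re-form C=O while Cl⁻ leaves.
Total: 2 elementary steps.

2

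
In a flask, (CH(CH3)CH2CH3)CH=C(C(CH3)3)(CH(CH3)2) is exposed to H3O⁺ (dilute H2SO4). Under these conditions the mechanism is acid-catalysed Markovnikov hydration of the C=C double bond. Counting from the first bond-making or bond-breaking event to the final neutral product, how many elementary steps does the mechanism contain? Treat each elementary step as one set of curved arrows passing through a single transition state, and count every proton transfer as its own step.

3

Step 1: Protonation of the alkene by H3O⁺: the π bond acts as the nucleophile and picks up H⁺, giving the more stable (Markovnikov) tertiary carbocation. H2O is released.
(No 1,2-shift: no single shift to an adjacent carbon would give a more stable cation.)
Step 2: Water acts as the nucleophile: an oxygen lone pair bonds to the cationic carbon, giving an oxonium-ion intermediate.
Step 3: H2O removes a proton from the oxonium oxygen, regenerating H3O⁺ and giving the neutral alcohol.
Total: 3 elementary steps.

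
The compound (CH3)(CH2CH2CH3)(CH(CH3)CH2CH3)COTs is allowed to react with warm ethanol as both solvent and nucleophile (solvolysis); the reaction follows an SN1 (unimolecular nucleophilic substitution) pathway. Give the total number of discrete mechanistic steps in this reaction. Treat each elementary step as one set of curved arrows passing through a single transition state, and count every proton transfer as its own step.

3

Step 1: Unassisted departure of TsO⁻ (taking the C–O bonding pair) generates a tertiary carbocation.
(No 1,2-shift: no single shift to an adjacent carbon would give a more stable cation.)
Step 2: CH3CH2OH donates an oxygen lone pair into the empty p orbital of the cation, giving a protonated ether (an oxonium ion).
Step 3: A second solvent molecule removes the proton on oxygen, giving the neutral ether product.
Total: 3 elementary steps.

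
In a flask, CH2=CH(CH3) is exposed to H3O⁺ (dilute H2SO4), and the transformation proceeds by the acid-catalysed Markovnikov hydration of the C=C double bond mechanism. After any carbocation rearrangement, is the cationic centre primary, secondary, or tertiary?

Step 1: Protonation of the alkene by H3O⁺: the π bond acts as the nucleophile and picks up H⁺, giving the more stable (Markovnikov) secondary carbocation. H2O is released.
No single 1,2-shift to an adjacent carbon would give a more-substituted cation, so no rearrangement occurs.

secondary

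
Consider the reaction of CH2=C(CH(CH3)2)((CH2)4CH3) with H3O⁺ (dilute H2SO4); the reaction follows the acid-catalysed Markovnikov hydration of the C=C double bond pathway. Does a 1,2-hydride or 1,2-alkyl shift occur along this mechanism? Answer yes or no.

The first-formed carbocation is tertiary.
No single 1,2-shift to an adjacent carbon would produce a more-substituted cation than the one already present, so no rearrangement occurs.

no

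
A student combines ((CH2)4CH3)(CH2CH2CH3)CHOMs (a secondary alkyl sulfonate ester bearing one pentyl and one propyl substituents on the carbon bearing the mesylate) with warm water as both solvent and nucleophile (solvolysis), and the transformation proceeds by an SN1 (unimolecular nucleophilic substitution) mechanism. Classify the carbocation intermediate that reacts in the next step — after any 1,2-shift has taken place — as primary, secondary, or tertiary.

secondary

Step 1: Ionisation: the C–O σ-bond cleaves heterolytically; both bonding electrons depart with MsO⁻, leaving a secondary carbocation at the α-carbon.
No single 1,2-shift to an adjacent carbon would give a more-substituted cation, so no rearrangement occurs.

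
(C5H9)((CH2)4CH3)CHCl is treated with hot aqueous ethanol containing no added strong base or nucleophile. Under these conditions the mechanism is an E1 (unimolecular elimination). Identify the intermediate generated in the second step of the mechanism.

Step 1: Ionisation: the C–Cl σ-bond cleaves heterolytically; both bonding electrons depart with Cl⁻, leaving a secondary carbocation at the α-carbon.
Step 2: Carbocation rearrangement: a 1,2-hydride shift from the adjacent cyclopentyl carbon converts the initially-formed secondary cation into the more stable tertiary cation.
After step 2 the species present is a tertiary carbocation.

tertiary carbocation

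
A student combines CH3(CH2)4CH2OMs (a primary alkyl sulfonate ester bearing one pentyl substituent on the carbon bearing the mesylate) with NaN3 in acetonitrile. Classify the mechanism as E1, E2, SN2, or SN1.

Conditions: a primary substrate with a strong nucleophile in the polar aprotic solvent acetonitrile.
These conditions are the textbook signature of the SN2 pathway.
An unhindered substrate with a strong nucleophile in a polar aprotic solvent favours one-step backside displacement.

SN2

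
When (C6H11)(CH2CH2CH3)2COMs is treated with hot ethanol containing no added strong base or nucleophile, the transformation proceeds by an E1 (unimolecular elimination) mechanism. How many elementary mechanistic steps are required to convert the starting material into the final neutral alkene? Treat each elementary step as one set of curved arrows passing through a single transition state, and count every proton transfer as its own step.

2

Step 1: Ionisation: the C–O σ-bond cleaves heterolytically; both bonding electrons depart with MsO⁻, leaving a tertiary carbocation at the α-carbon.
(No 1,2-shift: no single shift to an adjacent carbon would give a more stable cation.)
Step 2: Loss of a β-proton to an ethanol molecule of the solvent: the C–H bonding pair collapses toward the cationic carbon to form the C=C π bond, yielding the alkene.
Total: 2 elementary steps.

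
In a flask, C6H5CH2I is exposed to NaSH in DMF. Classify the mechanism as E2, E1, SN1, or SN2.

SN2

Conditions: a primary substrate with a strong nucleophile in the polar aprotic solvent DMF.
These conditions are the textbook signature of the SN2 pathway.
An unhindered substrate with a strong nucleophile in a polar aprotic solvent favours one-step backside displacement.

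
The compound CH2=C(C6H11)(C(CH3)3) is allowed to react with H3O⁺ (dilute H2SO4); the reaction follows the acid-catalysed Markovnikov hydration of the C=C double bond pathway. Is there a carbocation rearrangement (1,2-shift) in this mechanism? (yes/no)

no

The first-formed carbocation is tertiary.
No single 1,2-shift to an adjacent carbon would produce a more-substituted cation than the one already present, so no rearrangement occurs.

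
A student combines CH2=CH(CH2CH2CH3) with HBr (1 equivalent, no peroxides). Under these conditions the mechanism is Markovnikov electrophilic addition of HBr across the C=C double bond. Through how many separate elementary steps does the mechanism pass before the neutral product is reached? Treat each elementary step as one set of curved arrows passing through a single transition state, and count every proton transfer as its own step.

2

Step 1: The π electrons of the C=C bond attack a proton of HBr; Markovnikov addition places the new C–H on the less-substituted alkene carbon, so the positive charge ends up on the more-substituted carbon — a secondary carbocation. The H–Br bond breaks heterolytically, releasing Br⁻.
(No 1,2-shift: no single shift to an adjacent carbon would give a more stable cation.)
Step 2: The Br⁻ anion donates a lone pair to the carbocation, forming the new C–Br σ-bond and giving the neutral alkyl halide.
Total: 2 elementary steps.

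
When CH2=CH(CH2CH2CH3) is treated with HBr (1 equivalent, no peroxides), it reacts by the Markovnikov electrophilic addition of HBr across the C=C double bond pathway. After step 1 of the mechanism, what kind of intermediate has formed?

Step 1: Protonation of the alkene by HBr: the π bond acts as the nucleophile and picks up H⁺, giving the more stable (Markovnikov) secondary carbocation. The H–Br bond breaks heterolytically, releasing Br⁻.
After step 1 the species present is a secondary carbocation.

secondary carbocation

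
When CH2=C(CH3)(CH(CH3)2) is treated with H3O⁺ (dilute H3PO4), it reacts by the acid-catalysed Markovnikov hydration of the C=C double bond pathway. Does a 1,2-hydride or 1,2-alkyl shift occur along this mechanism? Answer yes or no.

The first-formed carbocation is tertiary.
No single 1,2-shift to an adjacent carbon would produce a more-substituted cation than the one already present, so no rearrangement occurs.

no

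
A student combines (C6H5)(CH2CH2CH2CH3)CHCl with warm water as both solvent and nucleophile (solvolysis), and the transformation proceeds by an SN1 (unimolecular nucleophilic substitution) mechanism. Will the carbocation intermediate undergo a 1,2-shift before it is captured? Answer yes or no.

no

The first-formed carbocation is secondary.
No single 1,2-shift to an adjacent carbon would produce a more-substituted cation than the one already present, so no rearrangement occurs.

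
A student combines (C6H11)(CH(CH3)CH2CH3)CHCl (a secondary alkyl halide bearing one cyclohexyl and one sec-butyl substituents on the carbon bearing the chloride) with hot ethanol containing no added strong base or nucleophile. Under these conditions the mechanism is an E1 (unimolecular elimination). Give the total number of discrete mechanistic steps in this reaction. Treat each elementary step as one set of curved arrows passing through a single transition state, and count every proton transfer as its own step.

Step 1: Rate-determining heterolysis of the C–Cl bond gives Cl⁻ and a secondary carbocation.
Step 2: Carbocation rearrangement: a 1,2-hydride shift from the adjacent cyclohexyl carbon converts the initially-formed secondary cation into the more stable tertiary cation.
Step 3: Loss of a β-proton to an ethanol molecule of the solvent: the C–H bonding pair collapses toward the cationic carbon to form the C=C π bond, yielding the alkene.
Total: 3 elementary steps.

3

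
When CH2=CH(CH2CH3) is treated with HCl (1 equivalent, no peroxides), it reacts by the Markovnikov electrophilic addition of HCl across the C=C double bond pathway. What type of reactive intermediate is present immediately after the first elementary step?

secondary carbocation

Step 1: The π electrons of the C=C bond attack a proton of HCl; Markovnikov addition places the new C–H on the less-substituted alkene carbon, so the positive charge ends up on the more-substituted carbon — a secondary carbocation. The H–Cl bond breaks heterolytically, releasing Cl⁻.
After step 1 the species present is a secondary carbocation.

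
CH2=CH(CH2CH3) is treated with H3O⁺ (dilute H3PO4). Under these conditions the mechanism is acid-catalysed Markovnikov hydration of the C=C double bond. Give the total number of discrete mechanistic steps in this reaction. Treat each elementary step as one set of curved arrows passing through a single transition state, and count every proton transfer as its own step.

Step 1: The π electrons of the C=C bond attack a proton of H3O⁺; Markovnikov addition places the new C–H on the less-substituted alkene carbon, so the positive charge ends up on the more-substituted carbon — a secondary carbocation. H2O is released.
(No 1,2-shift: no single shift to an adjacent carbon would give a more stable cation.)
Step 2: Nucleophilic capture of the cation by H2O produces the protonated alcohol (an oxonium ion).
Step 3: Proton transfer from the O–H of the oxonium ion to H2O completes the catalytic cycle and yields the alcohol.
Total: 3 elementary steps.

3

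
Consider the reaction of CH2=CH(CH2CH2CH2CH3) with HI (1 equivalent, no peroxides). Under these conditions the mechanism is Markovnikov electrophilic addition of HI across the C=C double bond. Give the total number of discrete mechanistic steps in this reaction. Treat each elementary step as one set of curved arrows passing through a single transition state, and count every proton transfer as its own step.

Step 1: Electrophilic addition begins with the π(C=C) electrons forming a bond to the proton of HI. Following Markovnikov's rule, the resulting cation is secondary. The H–I bond breaks heterolytically, releasing I⁻.
(No 1,2-shift: no single shift to an adjacent carbon would give a more stable cation.)
Step 2: The I⁻ anion donates a lone pair to the carbocation, forming the new C–I σ-bond and giving the neutral alkyl halide.
Total: 2 elementary steps.

2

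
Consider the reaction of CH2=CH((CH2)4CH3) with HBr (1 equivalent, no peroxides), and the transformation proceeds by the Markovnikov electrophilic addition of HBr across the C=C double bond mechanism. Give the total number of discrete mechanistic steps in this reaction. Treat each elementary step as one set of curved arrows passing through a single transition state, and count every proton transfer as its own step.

2

Step 1: Protonation of the alkene by HBr: the π bond acts as the nucleophile and picks up H⁺, giving the more stable (Markovnikov) secondary carbocation. The H–Br bond breaks heterolytically, releasing Br⁻.
(No 1,2-shift: no single shift to an adjacent carbon would give a more stable cation.)
Step 2: The Br⁻ anion donates a lone pair to the carbocation, forming the new C–Br σ-bond and giving the neutral alkyl halide.
Total: 2 elementary steps.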